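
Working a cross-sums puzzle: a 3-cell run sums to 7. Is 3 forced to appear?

The only way to make 7 from 3 distinct digits is {1,2,4}, which does not contain 3.

No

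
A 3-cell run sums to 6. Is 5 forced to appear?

No

The only way to make 6 from 3 distinct digits is {1,2,3}, which does not contain 5.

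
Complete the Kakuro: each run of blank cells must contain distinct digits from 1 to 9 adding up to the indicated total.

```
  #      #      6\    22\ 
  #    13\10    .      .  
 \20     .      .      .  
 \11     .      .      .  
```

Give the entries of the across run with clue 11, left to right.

6 in 3 cells must be {1,2,3}.
Only 3 fits R2C2 under both its across sum 20 and down sum 6.
Nothing is forced directly, so branch on R1C2, whose candidates are 1 or 2. If R1C2 = 2: that forces R1C3 = 8, R2C3 = 9, R3C2 = 1, after which R3C3 would have to be in {2,3,4,6,7,8} for the 11 across but in {5} for the 22 down — contradiction. So R1C2 = 1.
R1C3 = 10 − 1 = 9 completes the 10 across.
R2C3 = 8: the only remaining digit allowed by both the 20 across and the 22 down.
R3C2 = 6 − 4 = 2 completes the 6 down.
R3C3 = 22 − 17 = 5 completes the 22 down.
R2C1 = 20 − 11 = 9 completes the 20 across.
R3C1 = 11 − 7 = 4 completes the 11 across.

4 2 5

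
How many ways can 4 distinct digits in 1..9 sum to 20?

4 distinct digits from 1–9 sum between 10 and 30.

12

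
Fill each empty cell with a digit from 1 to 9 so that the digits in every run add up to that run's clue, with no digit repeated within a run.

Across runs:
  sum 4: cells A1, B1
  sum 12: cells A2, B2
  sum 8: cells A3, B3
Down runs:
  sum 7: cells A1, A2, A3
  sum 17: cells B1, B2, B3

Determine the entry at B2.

8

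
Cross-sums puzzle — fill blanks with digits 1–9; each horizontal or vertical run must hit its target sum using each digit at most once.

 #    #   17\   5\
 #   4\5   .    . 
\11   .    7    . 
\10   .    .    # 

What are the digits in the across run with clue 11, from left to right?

4 in 2 cells must be {1,3}.
Nothing is forced directly, so branch on R2C1, whose candidates are 1 or 3. If R2C1 = 1: that forces R2C3 = 3, R3C1 = 3, after which R3C2 would have to be in {7} for the 10 across but in {1,2,4,6,8,9} for the 17 down — contradiction. So R2C1 = 3.
R2C3 = 11 − 10 = 1 completes the 11 across.
R3C1 = 4 − 3 = 1 completes the 4 down.
R3C2 = 10 − 1 = 9 completes the 10 across.
R1C2 = 17 − 16 = 1 completes the 17 down.
R1C3 = 5 − 1 = 4 completes the 5 across.

3, 7, 1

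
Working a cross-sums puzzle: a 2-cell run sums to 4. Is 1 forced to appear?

Yes

The only way to make 4 from 2 distinct digits is {1,3}, which contains 1.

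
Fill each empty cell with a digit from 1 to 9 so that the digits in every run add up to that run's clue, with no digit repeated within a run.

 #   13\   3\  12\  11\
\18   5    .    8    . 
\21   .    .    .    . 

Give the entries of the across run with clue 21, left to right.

8, 2, 4, 7

3 in 2 cells must be {1,2}.
R2C1 = 13 − 5 = 8 completes the 13 down.
R2C3 = 12 − 8 = 4 completes the 12 down.
Given what's placed, R2C2 must be 2 to fit the 21 across and 3 down.
R2C4 = 21 − 14 = 7 completes the 21 across.
R1C2 = 3 − 2 = 1 completes the 3 down.
R1C4 = 18 − 14 = 4 completes the 18 across.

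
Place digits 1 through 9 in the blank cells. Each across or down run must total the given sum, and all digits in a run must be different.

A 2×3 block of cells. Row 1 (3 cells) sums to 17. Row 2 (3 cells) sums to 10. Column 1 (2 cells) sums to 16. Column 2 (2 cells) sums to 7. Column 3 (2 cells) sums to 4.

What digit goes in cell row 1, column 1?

9

16 in 2 cells must be {7,9}; 4 in 2 cells must be {1,3}.
The 10 across and the 16 down share only 7, so (2,1) = 7.
Given what's placed, (2,3) must be 1 to fit the 10 across and 4 down.
(1,1) = 16 − 7 = 9 completes the 16 down.
(1,3) = 4 − 1 = 3 completes the 4 down.
(2,2) = 10 − 8 = 2 completes the 10 across.
(1,2) = 17 − 12 = 5 completes the 17 across.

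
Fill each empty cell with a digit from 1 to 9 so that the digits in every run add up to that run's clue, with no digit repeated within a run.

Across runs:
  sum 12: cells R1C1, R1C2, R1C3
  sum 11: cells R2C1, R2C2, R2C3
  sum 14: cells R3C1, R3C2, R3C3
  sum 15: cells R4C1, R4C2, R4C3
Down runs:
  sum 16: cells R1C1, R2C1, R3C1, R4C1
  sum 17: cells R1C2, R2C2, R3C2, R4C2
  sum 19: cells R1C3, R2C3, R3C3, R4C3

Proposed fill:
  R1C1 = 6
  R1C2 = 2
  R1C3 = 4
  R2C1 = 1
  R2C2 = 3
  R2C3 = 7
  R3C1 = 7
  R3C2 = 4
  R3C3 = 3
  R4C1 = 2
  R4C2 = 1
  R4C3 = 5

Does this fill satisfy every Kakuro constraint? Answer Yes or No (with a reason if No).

No — the across run R4C1–R4C3 sums to 8, not 15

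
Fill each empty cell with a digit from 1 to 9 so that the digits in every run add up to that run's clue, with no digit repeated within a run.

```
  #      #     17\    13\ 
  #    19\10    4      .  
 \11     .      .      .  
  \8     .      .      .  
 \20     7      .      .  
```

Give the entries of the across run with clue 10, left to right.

R1C3 = 10 − 4 = 6 completes the 10 across.

4 6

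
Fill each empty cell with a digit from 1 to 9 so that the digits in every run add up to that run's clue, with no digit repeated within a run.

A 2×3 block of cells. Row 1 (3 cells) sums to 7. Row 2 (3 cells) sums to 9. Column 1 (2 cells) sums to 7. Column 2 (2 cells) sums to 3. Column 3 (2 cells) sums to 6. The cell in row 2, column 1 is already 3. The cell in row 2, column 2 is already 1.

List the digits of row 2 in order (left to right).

7 in 3 cells must be {1,2,4}; 3 in 2 cells must be {1,2}.
(1,1) = 7 − 3 = 4 completes the 7 down.
(1,2) = 3 − 1 = 2 completes the 3 down.
(1,3) = 7 − 6 = 1 completes the 7 across.
(2,3) = 9 − 4 = 5 completes the 9 across.

3, 1, 5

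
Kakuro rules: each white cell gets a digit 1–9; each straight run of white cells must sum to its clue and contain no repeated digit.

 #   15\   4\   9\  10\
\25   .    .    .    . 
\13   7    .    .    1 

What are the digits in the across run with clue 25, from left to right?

8 1 7 9

4 in 2 cells must be {1,3}.
R1C1 = 15 − 7 = 8 completes the 15 down.
R1C4 = 10 − 1 = 9 completes the 10 down.
Given what's placed, R2C2 must be 3 to fit the 13 across and 4 down.
R2C3 = 13 − 11 = 2 completes the 13 across.
R1C2 = 4 − 3 = 1 completes the 4 down.
R1C3 = 25 − 18 = 7 completes the 25 across.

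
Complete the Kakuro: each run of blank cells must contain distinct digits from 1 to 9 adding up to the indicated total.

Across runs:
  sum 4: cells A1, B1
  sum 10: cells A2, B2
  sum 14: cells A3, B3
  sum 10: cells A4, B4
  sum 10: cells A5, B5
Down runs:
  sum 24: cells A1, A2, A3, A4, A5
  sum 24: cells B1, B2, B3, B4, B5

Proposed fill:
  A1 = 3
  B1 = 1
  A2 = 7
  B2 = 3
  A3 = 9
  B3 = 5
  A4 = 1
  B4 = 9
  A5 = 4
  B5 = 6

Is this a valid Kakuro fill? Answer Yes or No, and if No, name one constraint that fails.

Yes

Across: 3+1=4; 7+3=10; 9+5=14; 1+9=10; 4+6=10. Down: 3+7+9+1+4=24; 1+3+5+9+6=24. No digit repeats within any run.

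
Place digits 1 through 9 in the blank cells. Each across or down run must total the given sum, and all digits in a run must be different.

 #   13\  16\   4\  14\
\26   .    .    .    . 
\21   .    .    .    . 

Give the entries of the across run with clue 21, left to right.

16 in 2 cells must be {7,9}; 4 in 2 cells must be {1,3}.
Only 3 fits R1C3 under both its across sum 26 and down sum 4.
R2C3 = 4 − 3 = 1 completes the 4 down.
Given what's placed, R1C2 must be 9 to fit the 26 across and 16 down.
R2C2 = 16 − 9 = 7 completes the 16 down.
No cell is forced outright now. R1C1 can only be 6 or 8 (the digits allowed by both its 26 across and its 13 down). If R1C1 = 6: that forces R1C4 = 8, after which R2C1 would have to be in {4,5,8,9} for the 21 across but in {7} for the 13 down — contradiction. So R1C1 = 8.
R1C4 = 26 − 20 = 6 completes the 26 across.
R2C1 = 13 − 8 = 5 completes the 13 down.
R2C4 = 21 − 13 = 8 completes the 21 across.

5, 7, 1, 8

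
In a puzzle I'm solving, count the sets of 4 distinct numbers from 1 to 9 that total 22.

4 distinct digits from 1–9 sum between 10 and 30.

11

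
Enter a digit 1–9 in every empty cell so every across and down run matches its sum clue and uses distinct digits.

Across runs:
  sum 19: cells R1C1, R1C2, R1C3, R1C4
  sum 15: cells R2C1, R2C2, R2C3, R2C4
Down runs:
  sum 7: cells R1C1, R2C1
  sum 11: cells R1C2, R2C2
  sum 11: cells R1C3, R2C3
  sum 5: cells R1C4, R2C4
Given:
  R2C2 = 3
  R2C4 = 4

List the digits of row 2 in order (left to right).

R1C2 = 11 − 3 = 8 completes the 11 down.
R1C4 = 5 − 4 = 1 completes the 5 down.
No cell is forced outright now. R2C1 can only be 1 or 2 or 6 (the digits allowed by both its 15 across and its 7 down). If R2C1 = 2: then R1C1 would have to be in {3,4,6,7} for the 19 across but in {5} for the 7 down — contradiction. If R2C1 = 6: then R1C1 would have to be in {3,4,6,7} for the 19 across but in {1} for the 7 down — contradiction. So R2C1 = 1.
R1C1 = 7 − 1 = 6 completes the 7 down.
R1C3 = 19 − 15 = 4 completes the 19 across.
R2C3 = 15 − 8 = 7 completes the 15 across.

1, 3, 7, 4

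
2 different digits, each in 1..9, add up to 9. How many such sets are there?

2 distinct digits from 1–9 sum between 3 and 17.
Enumerating: {1,8}, {2,7}, {3,6}, {4,5}.

4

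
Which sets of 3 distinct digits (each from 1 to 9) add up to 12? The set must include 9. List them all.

{1,2,9}

3 distinct digits from 1–9 sum between 6 and 24.
Keeping only sets containing 9.
Only one set works: {1,2,9}.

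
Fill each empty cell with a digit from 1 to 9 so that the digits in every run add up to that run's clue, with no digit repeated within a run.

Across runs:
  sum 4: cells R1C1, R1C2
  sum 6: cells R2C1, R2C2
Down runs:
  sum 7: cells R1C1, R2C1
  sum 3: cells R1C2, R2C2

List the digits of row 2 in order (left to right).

4, 2

4 in 2 cells must be {1,3}; 3 in 2 cells must be {1,2}.
The 4 across and the 3 down share only 1, so R1C2 = 1.
R2C2 = 3 − 1 = 2 completes the 3 down.
R1C1 = 4 − 1 = 3 completes the 4 across.
R2C1 = 6 − 2 = 4 completes the 6 across.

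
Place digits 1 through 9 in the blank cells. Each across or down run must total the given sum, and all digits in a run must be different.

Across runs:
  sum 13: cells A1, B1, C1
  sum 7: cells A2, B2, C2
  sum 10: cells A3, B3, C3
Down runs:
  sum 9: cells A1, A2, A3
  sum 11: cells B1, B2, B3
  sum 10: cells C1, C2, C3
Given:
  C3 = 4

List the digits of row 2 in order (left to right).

2, 4, 1

7 in 3 cells must be {1,2,4}.
Given what's placed, C2 must be 1 to fit the 7 across and 10 down.
C1 = 10 − 5 = 5 completes the 10 down.
Nothing is forced directly, so branch on B2, whose candidates are 2 or 4. If B2 = 2: that forces A2 = 4, after which A3 would have to be in {1,5} for the 10 across but in {2,3} for the 9 down — contradiction. So B2 = 4.
A2 = 7 − 5 = 2 completes the 7 across.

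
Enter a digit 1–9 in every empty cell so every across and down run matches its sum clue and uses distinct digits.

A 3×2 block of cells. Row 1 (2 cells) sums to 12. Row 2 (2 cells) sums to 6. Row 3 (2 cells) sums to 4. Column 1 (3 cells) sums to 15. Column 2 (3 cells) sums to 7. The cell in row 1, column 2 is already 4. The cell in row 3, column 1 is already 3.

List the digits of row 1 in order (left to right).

4 in 2 cells must be {1,3}; 7 in 3 cells must be {1,2,4}.
(1,1) = 12 − 4 = 8 completes the 12 across.
(2,1) = 15 − 11 = 4 completes the 15 down.
(2,2) = 6 − 4 = 2 completes the 6 across.
(3,2) = 4 − 3 = 1 completes the 4 across.

8, 4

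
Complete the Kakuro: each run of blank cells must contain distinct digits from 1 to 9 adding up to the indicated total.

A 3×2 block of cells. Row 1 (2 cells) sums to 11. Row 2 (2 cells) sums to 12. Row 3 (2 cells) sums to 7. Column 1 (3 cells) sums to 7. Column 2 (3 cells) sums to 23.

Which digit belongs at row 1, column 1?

2

7 in 3 cells must be {1,2,4}; 23 in 3 cells must be {6,8,9}.
The 12 across and the 7 down share only 4, so (2,1) = 4.
(2,2) = 12 − 4 = 8 completes the 12 across.
Given what's placed, (3,2) must be 6 to fit the 7 across and 23 down.
(1,1) = 2: the only remaining digit allowed by both the 11 across and the 7 down.
(1,2) = 11 − 2 = 9 completes the 11 across.
(3,1) = 7 − 6 = 1 completes the 7 across.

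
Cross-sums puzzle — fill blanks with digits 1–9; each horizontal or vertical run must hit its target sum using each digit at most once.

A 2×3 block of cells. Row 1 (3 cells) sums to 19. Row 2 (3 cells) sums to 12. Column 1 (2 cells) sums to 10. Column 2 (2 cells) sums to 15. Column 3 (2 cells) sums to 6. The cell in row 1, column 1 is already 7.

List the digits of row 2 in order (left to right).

3 7 2

Given what's placed, (1,3) must be 4 to fit the 19 across and 6 down.
(2,1) = 10 − 7 = 3 completes the 10 down.
(2,3) = 6 − 4 = 2 completes the 6 down.
(1,2) = 19 − 11 = 8 completes the 19 across.
(2,2) = 12 − 5 = 7 completes the 12 across.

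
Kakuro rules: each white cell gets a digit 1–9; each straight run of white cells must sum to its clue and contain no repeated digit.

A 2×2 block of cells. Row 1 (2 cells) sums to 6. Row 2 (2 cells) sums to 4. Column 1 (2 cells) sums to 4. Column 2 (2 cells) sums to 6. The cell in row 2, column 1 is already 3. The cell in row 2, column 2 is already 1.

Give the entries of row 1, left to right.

1, 5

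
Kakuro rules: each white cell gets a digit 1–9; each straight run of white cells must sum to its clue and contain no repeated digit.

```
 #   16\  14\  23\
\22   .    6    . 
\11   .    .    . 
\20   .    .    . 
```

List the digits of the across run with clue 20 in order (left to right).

5 7 8

23 in 3 cells must be {6,8,9}.
R1C3 = 9: the only remaining digit allowed by both the 22 across and the 23 down.
R1C1 = 22 − 15 = 7 completes the 22 across.
Nothing is forced directly, so branch on R2C3, whose candidates are 6 or 8. If R2C3 = 8: that forces R2C1 = 1, after which R2C2 would have to be in {2} for the 11 across but in {1,3,5,7} for the 14 down — contradiction. So R2C3 = 6.
R3C3 = 23 − 15 = 8 completes the 23 down.
No cell is forced outright now. R2C2 can only be 1 or 3 (the digits allowed by both its 11 across and its 14 down). If R2C2 = 3: then R2C1 would have to be in {2} for the 11 across but in {1,3,4,5,6,8} for the 16 down — contradiction. So R2C2 = 1.
R2C1 = 11 − 7 = 4 completes the 11 across.
R3C1 = 16 − 11 = 5 completes the 16 down.
R3C2 = 20 − 13 = 7 completes the 20 across.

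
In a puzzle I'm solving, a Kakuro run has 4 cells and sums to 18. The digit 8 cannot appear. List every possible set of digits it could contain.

{1,2,6,9}; {1,3,5,9}; {1,4,6,7}; {2,3,4,9}; {2,3,6,7}; {2,4,5,7}; {3,4,5,6}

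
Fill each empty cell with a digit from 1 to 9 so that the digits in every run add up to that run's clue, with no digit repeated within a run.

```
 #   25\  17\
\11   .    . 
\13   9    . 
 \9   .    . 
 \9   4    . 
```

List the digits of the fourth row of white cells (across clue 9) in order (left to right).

R2C2 = 13 − 9 = 4 completes the 13 across.
R4C2 = 9 − 4 = 5 completes the 9 across.
Nothing is forced directly, so branch on R1C1, whose candidates are 5 or 7. If R1C1 = 7: then R1C2 would have to be in {4} for the 11 across but in {1,2,6,7} for the 17 down — contradiction. So R1C1 = 5.
R1C2 = 11 − 5 = 6 completes the 11 across.
R3C1 = 25 − 18 = 7 completes the 25 down.
R3C2 = 9 − 7 = 2 completes the 9 across.

4 5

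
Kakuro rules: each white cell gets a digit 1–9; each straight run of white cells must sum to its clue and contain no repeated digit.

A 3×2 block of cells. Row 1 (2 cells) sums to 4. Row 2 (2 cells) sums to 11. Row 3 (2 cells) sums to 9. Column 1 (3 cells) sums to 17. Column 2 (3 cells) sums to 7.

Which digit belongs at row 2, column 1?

9

4 in 2 cells must be {1,3}; 7 in 3 cells must be {1,2,4}.
The 4 across and the 7 down share only 1, so (1,2) = 1.
(1,1) = 4 − 1 = 3 completes the 4 across.
Nothing is forced directly, so branch on (2,2), whose candidates are 2 or 4. If (2,2) = 4: then (2,1) would have to be in {7} for the 11 across but in {5,6,8,9} for the 17 down — contradiction. So (2,2) = 2.
(2,1) = 11 − 2 = 9 completes the 11 across.
(3,1) = 17 − 12 = 5 completes the 17 down.
(3,2) = 9 − 5 = 4 completes the 9 across.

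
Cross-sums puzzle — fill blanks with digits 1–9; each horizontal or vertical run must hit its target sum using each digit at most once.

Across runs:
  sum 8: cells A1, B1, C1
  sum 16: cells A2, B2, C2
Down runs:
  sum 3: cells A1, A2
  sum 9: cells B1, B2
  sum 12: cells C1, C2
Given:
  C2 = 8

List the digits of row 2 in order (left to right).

2 6 8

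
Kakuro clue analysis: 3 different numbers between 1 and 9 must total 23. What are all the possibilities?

3 distinct digits from 1–9 sum between 6 and 24.
Only one set works: {6,8,9}.

{6,8,9}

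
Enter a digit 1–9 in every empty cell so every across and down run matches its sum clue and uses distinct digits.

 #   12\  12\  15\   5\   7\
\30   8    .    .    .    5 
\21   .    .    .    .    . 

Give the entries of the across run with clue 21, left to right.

R2C1 = 12 − 8 = 4 completes the 12 down.
R2C5 = 7 − 5 = 2 completes the 7 down.
No cell is forced outright now. R2C4 can only be 1 or 3 (the digits allowed by both its 21 across and its 5 down). If R2C4 = 3: that forces R1C4 = 2, R2C3 = 7, R1C2 = 9, after which R1C3 would have to be in {6} for the 30 across but in {8} for the 15 down — contradiction. So R2C4 = 1.
R1C4 = 5 − 1 = 4 completes the 5 down.
R1C2 = 7: the only remaining digit allowed by both the 30 across and the 12 down.
R1C3 = 30 − 24 = 6 completes the 30 across.
R2C2 = 12 − 7 = 5 completes the 12 down.
R2C3 = 21 − 12 = 9 completes the 21 across.

4 5 9 1 2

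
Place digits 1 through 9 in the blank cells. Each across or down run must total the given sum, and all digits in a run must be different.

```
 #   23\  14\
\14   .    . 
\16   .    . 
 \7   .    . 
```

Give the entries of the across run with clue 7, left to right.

16 in 2 cells must be {7,9}; 23 in 3 cells must be {6,8,9}.
The 16 across and the 23 down share only 9, so R2C1 = 9.
R2C2 = 16 − 9 = 7 completes the 16 across.
Given what's placed, R3C1 must be 6 to fit the 7 across and 23 down.
R3C2 = 7 − 6 = 1 completes the 7 across.
R1C1 = 23 − 15 = 8 completes the 23 down.
R1C2 = 14 − 8 = 6 completes the 14 across.

6 1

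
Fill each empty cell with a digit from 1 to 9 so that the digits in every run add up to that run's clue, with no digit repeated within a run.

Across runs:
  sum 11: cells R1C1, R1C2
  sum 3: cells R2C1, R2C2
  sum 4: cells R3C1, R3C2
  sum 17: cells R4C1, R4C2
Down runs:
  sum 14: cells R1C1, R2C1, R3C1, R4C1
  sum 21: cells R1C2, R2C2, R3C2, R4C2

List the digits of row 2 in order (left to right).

2 1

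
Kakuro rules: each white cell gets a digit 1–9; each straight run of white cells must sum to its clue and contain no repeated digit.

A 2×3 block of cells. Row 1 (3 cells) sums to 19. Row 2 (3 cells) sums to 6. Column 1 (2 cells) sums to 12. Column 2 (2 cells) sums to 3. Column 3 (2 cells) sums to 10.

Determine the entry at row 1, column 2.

2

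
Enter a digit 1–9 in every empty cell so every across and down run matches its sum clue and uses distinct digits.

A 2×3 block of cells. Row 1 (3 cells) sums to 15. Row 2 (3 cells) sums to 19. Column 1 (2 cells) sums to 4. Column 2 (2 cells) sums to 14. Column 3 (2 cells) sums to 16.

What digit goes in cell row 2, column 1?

3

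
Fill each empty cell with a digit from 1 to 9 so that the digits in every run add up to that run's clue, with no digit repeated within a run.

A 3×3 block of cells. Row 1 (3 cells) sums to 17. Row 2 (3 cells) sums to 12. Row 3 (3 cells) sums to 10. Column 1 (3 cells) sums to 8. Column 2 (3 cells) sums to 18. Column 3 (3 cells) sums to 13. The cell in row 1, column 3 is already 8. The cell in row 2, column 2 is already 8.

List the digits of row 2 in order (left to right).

1 8 3

No cell is forced outright now. (2,1) can only be 1 or 3 (the digits allowed by both its 12 across and its 8 down). If (2,1) = 3: that forces (1,1) = 4, after which (1,2) would have to be in {5} for the 17 across but in {1,3,4,6,7,9} for the 18 down — contradiction. So (2,1) = 1.
(2,3) = 12 − 9 = 3 completes the 12 across.
(3,3) = 13 − 11 = 2 completes the 13 down.
Nothing is forced directly, so branch on (3,1), whose candidates are 3 or 5. If (3,1) = 3: that forces (1,1) = 4, after which (1,2) would have to be in {5} for the 17 across but in {1,3,4,6,7,9} for the 18 down — contradiction. So (3,1) = 5.
(1,1) = 8 − 6 = 2 completes the 8 down.
(1,2) = 17 − 10 = 7 completes the 17 across.
(3,2) = 10 − 7 = 3 completes the 10 across.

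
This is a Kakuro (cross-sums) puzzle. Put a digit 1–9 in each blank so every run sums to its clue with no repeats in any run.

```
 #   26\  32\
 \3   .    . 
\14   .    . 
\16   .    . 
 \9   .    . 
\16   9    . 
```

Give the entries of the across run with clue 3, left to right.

3 in 2 cells must be {1,2}; 16 in 2 cells must be {7,9}.
Only 2 fits R1C2 under both its across sum 3 and down sum 32.
Given what's placed, R3C1 must be 7 to fit the 16 across and 26 down.
R3C2 = 16 − 7 = 9 completes the 16 across.
R5C2 = 16 − 9 = 7 completes the 16 across.
R1C1 = 3 − 2 = 1 completes the 3 across.

1, 2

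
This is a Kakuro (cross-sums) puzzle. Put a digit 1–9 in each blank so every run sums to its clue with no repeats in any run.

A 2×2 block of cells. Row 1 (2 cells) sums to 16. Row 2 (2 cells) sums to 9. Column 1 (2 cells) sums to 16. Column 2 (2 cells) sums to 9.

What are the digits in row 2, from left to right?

16 in 2 cells must be {7,9}.
The 16 across and the 9 down share only 7, so (1,2) = 7.
The 9 across and the 16 down share only 7, so (2,1) = 7.
(2,2) = 9 − 7 = 2 completes the 9 across.
(1,1) = 16 − 7 = 9 completes the 16 across.

7 2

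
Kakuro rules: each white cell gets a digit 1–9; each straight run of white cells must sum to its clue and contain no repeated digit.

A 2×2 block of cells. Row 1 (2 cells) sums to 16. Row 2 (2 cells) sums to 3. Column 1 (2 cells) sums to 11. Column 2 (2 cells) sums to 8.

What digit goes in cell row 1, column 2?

16 in 2 cells must be {7,9}; 3 in 2 cells must be {1,2}.
The 16 across and the 8 down share only 7, so (1,2) = 7.
The 3 across and the 11 down share only 2, so (2,1) = 2.
(2,2) = 3 − 2 = 1 completes the 3 across.
(1,1) = 16 − 7 = 9 completes the 16 across.

7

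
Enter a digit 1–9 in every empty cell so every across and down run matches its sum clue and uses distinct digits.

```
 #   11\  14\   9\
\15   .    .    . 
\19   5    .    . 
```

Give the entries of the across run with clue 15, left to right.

R1C1 = 11 − 5 = 6 completes the 11 down.
Nothing is forced directly, so branch on R2C2, whose candidates are 6 or 8. If R2C2 = 8: then R1C2 would have to be in {1,2,4,5,7,8} for the 15 across but in {6} for the 14 down — contradiction. So R2C2 = 6.
R1C2 = 14 − 6 = 8 completes the 14 down.
R1C3 = 15 − 14 = 1 completes the 15 across.
R2C3 = 19 − 11 = 8 completes the 19 across.

6, 8, 1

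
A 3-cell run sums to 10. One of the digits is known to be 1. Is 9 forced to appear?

No

Counterexample: {1,2,7} sums to 10 under that restriction without using 9.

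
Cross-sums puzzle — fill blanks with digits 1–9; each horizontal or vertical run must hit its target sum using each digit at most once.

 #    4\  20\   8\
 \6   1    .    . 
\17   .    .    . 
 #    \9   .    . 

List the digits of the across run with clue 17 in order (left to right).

6 in 3 cells must be {1,2,3}; 4 in 2 cells must be {1,3}.
R1C2 = 3: the only remaining digit allowed by both the 6 across and the 20 down.
R1C3 = 6 − 4 = 2 completes the 6 across.
R2C1 = 4 − 1 = 3 completes the 4 down.
R2C3 = 5: the only remaining digit allowed by both the 17 across and the 8 down.
R3C2 = 8: the only remaining digit allowed by both the 9 across and the 20 down.
R3C3 = 9 − 8 = 1 completes the 9 across.
R2C2 = 17 − 8 = 9 completes the 17 across.

3, 9, 5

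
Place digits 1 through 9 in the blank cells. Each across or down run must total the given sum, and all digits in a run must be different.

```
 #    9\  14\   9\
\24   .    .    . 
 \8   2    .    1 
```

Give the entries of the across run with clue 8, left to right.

2, 5, 1

24 in 3 cells must be {7,8,9}.
R1C1 = 9 − 2 = 7 completes the 9 down.
R1C3 = 9 − 1 = 8 completes the 9 down.
R2C2 = 8 − 3 = 5 completes the 8 across.
R1C2 = 24 − 15 = 9 completes the 24 across.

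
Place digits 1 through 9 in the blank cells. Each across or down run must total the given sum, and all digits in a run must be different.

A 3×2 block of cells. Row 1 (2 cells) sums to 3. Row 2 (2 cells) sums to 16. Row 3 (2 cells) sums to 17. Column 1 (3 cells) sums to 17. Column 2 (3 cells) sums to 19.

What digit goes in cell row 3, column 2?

8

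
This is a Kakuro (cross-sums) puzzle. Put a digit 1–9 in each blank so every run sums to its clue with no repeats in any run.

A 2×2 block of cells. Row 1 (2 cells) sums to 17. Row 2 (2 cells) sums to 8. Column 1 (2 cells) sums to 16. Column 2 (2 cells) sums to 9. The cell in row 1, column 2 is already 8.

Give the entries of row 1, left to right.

17 in 2 cells must be {8,9}; 16 in 2 cells must be {7,9}.
(1,1) = 17 − 8 = 9 completes the 17 across.
(2,1) = 16 − 9 = 7 completes the 16 down.
(2,2) = 8 − 7 = 1 completes the 8 across.

9, 8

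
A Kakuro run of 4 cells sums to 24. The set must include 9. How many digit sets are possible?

6

4 distinct digits from 1–9 sum between 10 and 30.
Keeping only sets containing 9.
Enumerating: {1,6,8,9}, {2,5,8,9}, {2,6,7,9}, {3,4,8,9}, {3,5,7,9}, {4,5,6,9}.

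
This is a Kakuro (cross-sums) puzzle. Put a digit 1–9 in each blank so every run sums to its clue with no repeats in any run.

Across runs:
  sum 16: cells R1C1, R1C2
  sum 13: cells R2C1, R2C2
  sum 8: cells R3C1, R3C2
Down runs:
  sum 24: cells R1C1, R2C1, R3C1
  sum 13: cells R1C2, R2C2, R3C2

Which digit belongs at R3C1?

16 in 2 cells must be {7,9}; 24 in 3 cells must be {7,8,9}.
The 8 across and the 24 down share only 7, so R3C1 = 7.
R3C2 = 8 − 7 = 1 completes the 8 across.
Given what's placed, R1C1 must be 9 to fit the 16 across and 24 down.
R1C2 = 16 − 9 = 7 completes the 16 across.
R2C1 = 24 − 16 = 8 completes the 24 down.
R2C2 = 13 − 8 = 5 completes the 13 across.

7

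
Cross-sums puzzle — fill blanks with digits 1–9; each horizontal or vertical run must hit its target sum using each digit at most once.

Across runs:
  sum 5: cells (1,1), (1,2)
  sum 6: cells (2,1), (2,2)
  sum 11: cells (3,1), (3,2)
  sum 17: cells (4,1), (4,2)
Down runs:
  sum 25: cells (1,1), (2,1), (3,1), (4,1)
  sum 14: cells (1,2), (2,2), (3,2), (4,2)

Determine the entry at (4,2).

8

17 in 2 cells must be {8,9}.
Only 8 fits (4,2) under both its across sum 17 and down sum 14.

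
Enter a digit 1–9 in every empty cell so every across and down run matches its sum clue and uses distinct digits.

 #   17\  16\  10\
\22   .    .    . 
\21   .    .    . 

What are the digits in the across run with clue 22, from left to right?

9 7 6

17 in 2 cells must be {8,9}; 16 in 2 cells must be {7,9}.
Nothing is forced directly, so branch on R1C1, whose candidates are 8 or 9. If R1C1 = 8: that forces R1C2 = 9, after which R1C3 would have to be in {5} for the 22 across but in {1,2,3,4,6,7,8,9} for the 10 down — contradiction. So R1C1 = 9.
Given what's placed, R1C2 must be 7 to fit the 22 across and 16 down.
R1C3 = 22 − 16 = 6 completes the 22 across.
R2C1 = 17 − 9 = 8 completes the 17 down.
R2C2 = 16 − 7 = 9 completes the 16 down.
R2C3 = 21 − 17 = 4 completes the 21 across.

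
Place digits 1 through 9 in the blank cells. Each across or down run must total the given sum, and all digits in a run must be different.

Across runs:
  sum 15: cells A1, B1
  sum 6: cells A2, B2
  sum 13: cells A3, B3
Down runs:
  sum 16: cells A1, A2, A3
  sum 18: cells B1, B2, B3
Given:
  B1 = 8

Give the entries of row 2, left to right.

A1 = 15 − 8 = 7 completes the 15 across.
No cell is forced outright now. B2 can only be 1 or 4 (the digits allowed by both its 6 across and its 18 down). If B2 = 4: then A2 would have to be in {2} for the 6 across but in {1,3,4,5,6,8} for the 16 down — contradiction. So B2 = 1.
A2 = 6 − 1 = 5 completes the 6 across.
A3 = 16 − 12 = 4 completes the 16 down.
B3 = 13 − 4 = 9 completes the 13 across.

5, 1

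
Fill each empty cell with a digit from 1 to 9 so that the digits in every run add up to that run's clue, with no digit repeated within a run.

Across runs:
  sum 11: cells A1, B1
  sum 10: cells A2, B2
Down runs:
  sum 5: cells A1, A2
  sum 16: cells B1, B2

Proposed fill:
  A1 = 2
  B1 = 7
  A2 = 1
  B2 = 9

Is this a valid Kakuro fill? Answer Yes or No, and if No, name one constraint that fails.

No — the down run A1–A2 sums to 3, not 5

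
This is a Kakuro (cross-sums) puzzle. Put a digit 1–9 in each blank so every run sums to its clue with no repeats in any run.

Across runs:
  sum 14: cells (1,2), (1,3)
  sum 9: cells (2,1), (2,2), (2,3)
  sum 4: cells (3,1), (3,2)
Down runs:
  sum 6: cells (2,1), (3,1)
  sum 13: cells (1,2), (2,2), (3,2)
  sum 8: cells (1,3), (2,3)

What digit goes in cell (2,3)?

3

4 in 2 cells must be {1,3}.
The 4 across and the 6 down share only 1, so (3,1) = 1.
(3,2) = 4 − 1 = 3 completes the 4 across.
(2,1) = 6 − 1 = 5 completes the 6 down.
(2,2) = 1: the only remaining digit allowed by both the 9 across and the 13 down.
(2,3) = 9 − 6 = 3 completes the 9 across.
(1,2) = 13 − 4 = 9 completes the 13 down.
(1,3) = 14 − 9 = 5 completes the 14 across.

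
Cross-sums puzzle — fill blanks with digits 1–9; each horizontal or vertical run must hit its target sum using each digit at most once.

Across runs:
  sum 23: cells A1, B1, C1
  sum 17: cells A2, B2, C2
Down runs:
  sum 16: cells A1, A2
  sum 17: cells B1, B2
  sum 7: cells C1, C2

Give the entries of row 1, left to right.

9 8 6

23 in 3 cells must be {6,8,9}; 16 in 2 cells must be {7,9}; 17 in 2 cells must be {8,9}.
The 23 across and the 16 down share only 9, so A1 = 9.
Given what's placed, B1 must be 8 to fit the 23 across and 17 down.
C1 = 23 − 17 = 6 completes the 23 across.
A2 = 16 − 9 = 7 completes the 16 down.
B2 = 17 − 8 = 9 completes the 17 down.
C2 = 17 − 16 = 1 completes the 17 across.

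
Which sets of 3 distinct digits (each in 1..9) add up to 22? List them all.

{5,8,9}; {6,7,9}

3 distinct digits from 1–9 sum between 6 and 24.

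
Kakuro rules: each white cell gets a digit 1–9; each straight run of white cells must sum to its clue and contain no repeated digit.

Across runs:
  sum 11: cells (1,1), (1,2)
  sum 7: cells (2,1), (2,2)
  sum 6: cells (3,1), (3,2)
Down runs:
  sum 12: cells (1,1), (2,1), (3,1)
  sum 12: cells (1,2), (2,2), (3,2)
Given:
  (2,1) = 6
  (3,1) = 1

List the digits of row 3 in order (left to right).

(1,1) = 12 − 7 = 5 completes the 12 down.
(1,2) = 11 − 5 = 6 completes the 11 across.
(2,2) = 7 − 6 = 1 completes the 7 across.
(3,2) = 6 − 1 = 5 completes the 6 across.

1 5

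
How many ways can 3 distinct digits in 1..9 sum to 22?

2

3 distinct digits from 1–9 sum between 6 and 24.
Enumerating: {5,8,9}, {6,7,9}.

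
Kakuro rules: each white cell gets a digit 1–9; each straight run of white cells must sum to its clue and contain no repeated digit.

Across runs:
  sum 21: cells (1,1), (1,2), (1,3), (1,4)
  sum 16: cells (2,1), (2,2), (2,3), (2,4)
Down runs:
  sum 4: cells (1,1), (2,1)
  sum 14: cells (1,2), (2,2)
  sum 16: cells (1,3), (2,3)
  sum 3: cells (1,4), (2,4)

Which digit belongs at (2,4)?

2

4 in 2 cells must be {1,3}; 16 in 2 cells must be {7,9}; 3 in 2 cells must be {1,2}.
Nothing is forced directly, so branch on (1,1), whose candidates are 1 or 3. If (1,1) = 1: then (1,4) would have to be in {3,4,5,6,7,8,9} for the 21 across but in {1,2} for the 3 down — contradiction. So (1,1) = 3.
(2,1) = 4 − 3 = 1 completes the 4 down.
Given what's placed, (2,4) must be 2 to fit the 16 across and 3 down.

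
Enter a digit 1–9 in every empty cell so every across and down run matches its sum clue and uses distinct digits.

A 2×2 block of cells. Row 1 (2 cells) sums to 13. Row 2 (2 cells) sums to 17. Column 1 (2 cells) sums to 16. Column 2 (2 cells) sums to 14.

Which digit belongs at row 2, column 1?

17 in 2 cells must be {8,9}; 16 in 2 cells must be {7,9}.
The 17 across and the 16 down share only 9, so (2,1) = 9.
(2,2) = 17 − 9 = 8 completes the 17 across.
(1,1) = 16 − 9 = 7 completes the 16 down.
(1,2) = 13 − 7 = 6 completes the 13 across.

9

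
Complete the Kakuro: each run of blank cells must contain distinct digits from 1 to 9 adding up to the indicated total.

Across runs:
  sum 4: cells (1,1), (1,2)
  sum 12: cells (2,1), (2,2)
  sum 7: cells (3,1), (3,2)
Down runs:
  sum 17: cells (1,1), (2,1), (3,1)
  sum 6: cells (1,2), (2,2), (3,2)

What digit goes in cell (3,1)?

5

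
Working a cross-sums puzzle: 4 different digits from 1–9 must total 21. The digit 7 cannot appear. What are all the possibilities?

4 distinct digits from 1–9 sum between 10 and 30.
Dropping sets that contain 7.

{1,3,8,9}; {1,5,6,9}; {2,4,6,9}; {2,5,6,8}; {3,4,5,9}; {3,4,6,8}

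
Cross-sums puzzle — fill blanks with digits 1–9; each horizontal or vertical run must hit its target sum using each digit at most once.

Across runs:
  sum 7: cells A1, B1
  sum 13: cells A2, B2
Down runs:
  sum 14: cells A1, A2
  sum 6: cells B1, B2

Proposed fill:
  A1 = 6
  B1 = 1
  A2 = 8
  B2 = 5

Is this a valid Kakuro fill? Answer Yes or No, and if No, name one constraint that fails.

Across: 6+1=7; 8+5=13. Down: 6+8=14; 1+5=6. No digit repeats within any run.

Yes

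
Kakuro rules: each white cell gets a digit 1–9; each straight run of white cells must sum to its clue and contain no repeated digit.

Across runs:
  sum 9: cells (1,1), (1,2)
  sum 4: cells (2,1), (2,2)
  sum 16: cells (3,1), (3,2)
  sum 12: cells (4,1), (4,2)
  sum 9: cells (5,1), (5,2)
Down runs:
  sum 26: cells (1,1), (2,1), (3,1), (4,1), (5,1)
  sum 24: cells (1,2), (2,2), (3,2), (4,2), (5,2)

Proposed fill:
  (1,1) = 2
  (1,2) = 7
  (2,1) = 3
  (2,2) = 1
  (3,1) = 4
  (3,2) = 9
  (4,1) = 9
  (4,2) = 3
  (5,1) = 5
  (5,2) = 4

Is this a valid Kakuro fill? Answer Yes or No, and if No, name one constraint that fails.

No — the across run (3,1)–(3,2) sums to 13, not 16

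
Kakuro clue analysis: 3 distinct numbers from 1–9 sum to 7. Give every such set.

{1,2,4}

3 distinct digits from 1–9 sum between 6 and 24.
Only one set works: {1,2,4}.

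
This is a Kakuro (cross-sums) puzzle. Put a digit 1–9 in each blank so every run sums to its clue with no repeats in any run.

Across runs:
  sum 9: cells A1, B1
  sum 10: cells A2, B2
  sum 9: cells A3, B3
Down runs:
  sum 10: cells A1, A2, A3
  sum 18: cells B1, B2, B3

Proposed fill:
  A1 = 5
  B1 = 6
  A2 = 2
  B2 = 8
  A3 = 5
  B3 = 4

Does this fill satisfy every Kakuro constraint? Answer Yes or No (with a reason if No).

No — the across run A1–B1 sums to 11, not 9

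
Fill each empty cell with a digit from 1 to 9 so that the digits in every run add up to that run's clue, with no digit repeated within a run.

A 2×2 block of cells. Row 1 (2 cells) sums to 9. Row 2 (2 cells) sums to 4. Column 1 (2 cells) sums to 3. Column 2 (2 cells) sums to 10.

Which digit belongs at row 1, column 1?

4 in 2 cells must be {1,3}; 3 in 2 cells must be {1,2}.
The 4 across and the 3 down share only 1, so (2,1) = 1.
(2,2) = 4 − 1 = 3 completes the 4 across.
(1,1) = 3 − 1 = 2 completes the 3 down.
(1,2) = 9 − 2 = 7 completes the 9 across.

2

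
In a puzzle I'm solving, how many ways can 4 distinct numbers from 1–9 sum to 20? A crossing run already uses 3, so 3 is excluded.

4 distinct digits from 1–9 sum between 10 and 30.
Dropping sets that contain 3.

7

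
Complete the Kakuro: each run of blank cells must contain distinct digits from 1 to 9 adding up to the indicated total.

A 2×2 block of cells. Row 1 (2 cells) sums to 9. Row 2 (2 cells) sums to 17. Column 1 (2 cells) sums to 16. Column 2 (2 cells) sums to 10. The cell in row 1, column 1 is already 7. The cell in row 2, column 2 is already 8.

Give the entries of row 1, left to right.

7 2

17 in 2 cells must be {8,9}; 16 in 2 cells must be {7,9}.
(1,2) = 9 − 7 = 2 completes the 9 across.
(2,1) = 17 − 8 = 9 completes the 17 across.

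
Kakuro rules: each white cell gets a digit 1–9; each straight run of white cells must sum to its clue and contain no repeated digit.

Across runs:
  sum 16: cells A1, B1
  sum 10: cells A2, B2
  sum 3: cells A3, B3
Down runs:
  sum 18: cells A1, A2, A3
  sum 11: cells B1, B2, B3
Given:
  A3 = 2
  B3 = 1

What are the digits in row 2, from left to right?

7 3

16 in 2 cells must be {7,9}; 3 in 2 cells must be {1,2}.
B1 = 7: the only remaining digit allowed by both the 16 across and the 11 down.
B2 = 11 − 8 = 3 completes the 11 down.
A1 = 16 − 7 = 9 completes the 16 across.
A2 = 10 − 3 = 7 completes the 10 across.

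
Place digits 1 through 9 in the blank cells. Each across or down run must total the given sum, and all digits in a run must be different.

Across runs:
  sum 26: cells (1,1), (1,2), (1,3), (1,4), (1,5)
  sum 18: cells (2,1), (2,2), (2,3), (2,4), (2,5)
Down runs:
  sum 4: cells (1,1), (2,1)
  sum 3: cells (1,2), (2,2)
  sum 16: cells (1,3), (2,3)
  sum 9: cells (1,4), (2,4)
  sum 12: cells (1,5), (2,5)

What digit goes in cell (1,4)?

6

4 in 2 cells must be {1,3}; 3 in 2 cells must be {1,2}; 16 in 2 cells must be {7,9}.
Only 7 fits (2,3) under both its across sum 18 and down sum 16.
(1,3) = 16 − 7 = 9 completes the 16 down.
Nothing is forced directly, so branch on (2,5), whose candidates are 3 or 5. If (2,5) = 3: then (1,5) would have to be in {1,2,3,4,5,6,7,8} for the 26 across but in {9} for the 12 down — contradiction. So (2,5) = 5.
(1,5) = 12 − 5 = 7 completes the 12 down.
No cell is forced outright now. (1,1) can only be 1 or 3 (the digits allowed by both its 26 across and its 4 down). If (1,1) = 1: then (1,2) would have to be in {3,4,5,6} for the 26 across but in {1,2} for the 3 down — contradiction. So (1,1) = 3.
(2,1) = 4 − 3 = 1 completes the 4 down.
Given what's placed, (2,2) must be 2 to fit the 18 across and 3 down.
(2,4) = 18 − 15 = 3 completes the 18 across.
(1,2) = 3 − 2 = 1 completes the 3 down.
(1,4) = 26 − 20 = 6 completes the 26 across.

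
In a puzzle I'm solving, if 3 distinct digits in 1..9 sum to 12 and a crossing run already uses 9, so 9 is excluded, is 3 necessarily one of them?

Counterexample: {1,4,7} sums to 12 under that restriction without using 3.

No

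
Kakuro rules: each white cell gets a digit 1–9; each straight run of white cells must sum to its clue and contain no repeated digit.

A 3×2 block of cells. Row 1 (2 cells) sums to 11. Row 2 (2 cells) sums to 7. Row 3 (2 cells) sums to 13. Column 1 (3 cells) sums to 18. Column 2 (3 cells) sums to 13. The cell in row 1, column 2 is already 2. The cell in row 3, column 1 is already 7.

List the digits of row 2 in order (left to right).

(1,1) = 11 − 2 = 9 completes the 11 across.
(2,1) = 18 − 16 = 2 completes the 18 down.
(2,2) = 7 − 2 = 5 completes the 7 across.
(3,2) = 13 − 7 = 6 completes the 13 across.

2, 5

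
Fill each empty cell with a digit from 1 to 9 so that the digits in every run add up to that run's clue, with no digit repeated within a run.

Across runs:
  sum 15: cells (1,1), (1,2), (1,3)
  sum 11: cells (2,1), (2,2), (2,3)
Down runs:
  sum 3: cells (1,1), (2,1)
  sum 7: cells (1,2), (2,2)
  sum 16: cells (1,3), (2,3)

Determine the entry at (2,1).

3 in 2 cells must be {1,2}; 16 in 2 cells must be {7,9}.
The 11 across and the 16 down share only 7, so (2,3) = 7.
(1,3) = 16 − 7 = 9 completes the 16 down.
Given what's placed, (2,1) must be 1 to fit the 11 across and 3 down.
(2,2) = 11 − 8 = 3 completes the 11 across.
(1,1) = 3 − 1 = 2 completes the 3 down.
(1,2) = 15 − 11 = 4 completes the 15 across.

1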